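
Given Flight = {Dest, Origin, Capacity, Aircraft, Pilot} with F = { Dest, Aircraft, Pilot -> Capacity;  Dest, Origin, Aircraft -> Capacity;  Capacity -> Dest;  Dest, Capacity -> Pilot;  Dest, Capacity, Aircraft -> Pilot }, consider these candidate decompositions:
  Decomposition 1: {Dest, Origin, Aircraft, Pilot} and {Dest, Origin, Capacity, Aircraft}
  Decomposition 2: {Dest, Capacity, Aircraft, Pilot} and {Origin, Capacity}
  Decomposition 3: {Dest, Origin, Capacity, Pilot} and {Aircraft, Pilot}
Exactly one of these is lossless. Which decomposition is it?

Decomposition 1: common = {Dest, Origin, Aircraft}, closure = {Dest, Origin, Capacity, Aircraft, Pilot} → lossless.
Decomposition 2: common = {Capacity}, closure = {Dest, Capacity, Pilot} → lossy.
Decomposition 3: common = {Pilot}, closure = {Pilot} → lossy.

Decomposition 1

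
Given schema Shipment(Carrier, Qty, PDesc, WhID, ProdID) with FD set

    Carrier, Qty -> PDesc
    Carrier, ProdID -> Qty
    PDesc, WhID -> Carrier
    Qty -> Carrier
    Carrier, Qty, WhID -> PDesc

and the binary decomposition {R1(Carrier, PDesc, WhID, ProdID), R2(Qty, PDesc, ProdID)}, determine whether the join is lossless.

Common attributes: R1 ∩ R2 = {PDesc, ProdID}.
No dependency enlarges {PDesc, ProdID}, so (PDesc, ProdID)⁺ = {PDesc, ProdID}.
The closure contains neither all of R1 = {Carrier, PDesc, WhID, ProdID} nor all of R2 = {Qty, PDesc, ProdID}, so the common attributes are not a superkey of either fragment. The join is lossy.

No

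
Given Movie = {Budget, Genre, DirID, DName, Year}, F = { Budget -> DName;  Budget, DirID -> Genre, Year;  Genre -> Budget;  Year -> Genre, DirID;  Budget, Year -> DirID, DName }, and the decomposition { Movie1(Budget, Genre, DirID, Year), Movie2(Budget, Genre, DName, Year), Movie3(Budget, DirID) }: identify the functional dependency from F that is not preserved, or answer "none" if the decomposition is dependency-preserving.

none

Budget → DName lies within Movie2.
Budget, DirID → Genre, Year lies within Movie1.
Genre → Budget lies within Movie1.
Year → Genre, DirID lies within Movie1.
Budget, Year → DirID, DName: restricted closure across fragments reaches DirID, DName.
Every dependency is enforceable on the fragments, so the decomposition is dependency-preserving.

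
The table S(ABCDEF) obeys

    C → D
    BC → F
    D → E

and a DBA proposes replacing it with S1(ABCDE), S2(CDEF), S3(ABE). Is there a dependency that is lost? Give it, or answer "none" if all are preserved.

Check BC → F: no single fragment contains all of {BCF}, and the restricted closure of {BC} across the fragments never reaches {F}.
C → D is preserved.
D → E is preserved.

BC → F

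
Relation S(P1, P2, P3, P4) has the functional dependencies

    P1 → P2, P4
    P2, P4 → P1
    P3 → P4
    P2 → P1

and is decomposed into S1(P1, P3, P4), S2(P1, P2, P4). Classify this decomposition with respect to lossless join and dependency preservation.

lossless and dependency-preserving

Lossless test: (P1, P4)⁺ = {P1, P2, P4}, which contains all of one fragment — lossless.
Dependency preservation: every FD's attributes lie within a single fragment, so each can be enforced locally — preserved.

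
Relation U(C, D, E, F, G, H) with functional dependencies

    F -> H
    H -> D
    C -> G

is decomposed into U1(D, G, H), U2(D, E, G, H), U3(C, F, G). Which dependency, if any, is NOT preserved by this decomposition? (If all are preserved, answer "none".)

F -> H

Check F → H: no single fragment contains all of {F, H}, and the restricted closure of {F} across the fragments never reaches {H}.
H → D is preserved.
C → G is preserved.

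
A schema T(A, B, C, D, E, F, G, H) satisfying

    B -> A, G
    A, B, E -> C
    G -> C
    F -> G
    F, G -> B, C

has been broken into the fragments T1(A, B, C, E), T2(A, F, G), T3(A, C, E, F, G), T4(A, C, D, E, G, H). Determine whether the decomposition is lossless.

No

Chase test. Columns are A, B, C, D, E, F, G, H; row i has aⱼ where attribute j ∈ Ti, else bᵢⱼ.
Initial tableau (one row per fragment):
  row 1: a1 a2 a3 b14 a5 b16 b17 b18
  row 2: a1 b22 b23 b24 b25 a6 a7 b28
  row 3: a1 b32 a3 b34 a5 a6 a7 b38
  row 4: a1 b42 a3 a4 a5 b46 a7 a8
Rows 2 and 3 agree on G; apply G→C and equate their C entries.
Rows 2 and 3 agree on F, G; apply F, G→B, C and equate their B, C entries.
No row becomes fully distinguished — the join is lossy.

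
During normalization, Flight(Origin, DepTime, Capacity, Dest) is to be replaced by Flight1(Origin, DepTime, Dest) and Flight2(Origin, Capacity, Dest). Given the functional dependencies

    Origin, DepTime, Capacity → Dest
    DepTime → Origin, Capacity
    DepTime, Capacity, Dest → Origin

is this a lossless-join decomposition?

No

Common attributes: Flight1 ∩ Flight2 = {Origin, Dest}.
No dependency enlarges {Origin, Dest}, so (Origin, Dest)⁺ = {Origin, Dest}.
The closure contains neither all of Flight1 = {Origin, DepTime, Dest} nor all of Flight2 = {Origin, Capacity, Dest}, so the common attributes are not a superkey of either fragment. The join is lossy.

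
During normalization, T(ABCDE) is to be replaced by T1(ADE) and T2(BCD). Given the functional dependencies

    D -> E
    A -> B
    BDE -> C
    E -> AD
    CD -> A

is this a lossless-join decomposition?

Common attributes: T1 ∩ T2 = {D}.
Closure of {D}: D → E applies, adding E; E → AD applies, adding A; A → B applies, adding B; BDE → C applies, adding C. So (D)⁺ = {ABCDE}.
This closure contains every attribute of T1, so T1 ∩ T2 → T1. The join is lossless.

Yes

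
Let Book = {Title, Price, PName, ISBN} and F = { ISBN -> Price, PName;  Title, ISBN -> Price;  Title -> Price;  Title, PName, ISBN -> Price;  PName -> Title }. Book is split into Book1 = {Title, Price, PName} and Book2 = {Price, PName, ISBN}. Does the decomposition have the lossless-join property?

Yes

Common attributes: Book1 ∩ Book2 = {Price, PName}.
Closure of {Price, PName}: PName → Title applies, adding Title. So (Price, PName)⁺ = {Title, Price, PName}.
This closure contains every attribute of Book1, so Book1 ∩ Book2 → Book1. The join is lossless.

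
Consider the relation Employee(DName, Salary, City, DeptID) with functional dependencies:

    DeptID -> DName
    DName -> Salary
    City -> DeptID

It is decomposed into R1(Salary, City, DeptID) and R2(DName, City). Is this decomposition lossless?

Yes

Common attributes: R1 ∩ R2 = {City}.
Closure of {City}: City → DeptID applies, adding DeptID; DeptID → DName applies, adding DName; DName → Salary applies, adding Salary. So (City)⁺ = {DName, Salary, City, DeptID}.
This closure contains every attribute of R1, so R1 ∩ R2 → R1. The join is lossless.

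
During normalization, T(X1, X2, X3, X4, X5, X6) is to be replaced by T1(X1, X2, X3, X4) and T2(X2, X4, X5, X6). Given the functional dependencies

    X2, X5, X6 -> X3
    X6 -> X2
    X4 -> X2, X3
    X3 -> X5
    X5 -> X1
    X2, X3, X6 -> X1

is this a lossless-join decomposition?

Yes

Common attributes: T1 ∩ T2 = {X2, X4}.
Closure of {X2, X4}: X4 → X2, X3 applies, adding X3; X3 → X5 applies, adding X5; X5 → X1 applies, adding X1. So (X2, X4)⁺ = {X1, X2, X3, X4, X5}.
This closure contains every attribute of T1, so T1 ∩ T2 → T1. The join is lossless.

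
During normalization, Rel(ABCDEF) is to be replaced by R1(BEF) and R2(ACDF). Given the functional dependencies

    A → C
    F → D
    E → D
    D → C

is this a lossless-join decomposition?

No

Common attributes: R1 ∩ R2 = {F}.
Closure of {F}: F → D applies, adding D; D → C applies, adding C. So (F)⁺ = {CDF}.
The closure contains neither all of R1 = {BEF} nor all of R2 = {ACDF}, so the common attributes are not a superkey of either fragment. The join is lossy.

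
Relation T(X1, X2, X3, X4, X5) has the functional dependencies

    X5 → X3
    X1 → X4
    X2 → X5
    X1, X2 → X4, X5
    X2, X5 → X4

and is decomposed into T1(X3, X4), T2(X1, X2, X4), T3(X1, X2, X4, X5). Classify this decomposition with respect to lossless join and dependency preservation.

Lossless test (chase): Rows 2 and 3 agree on X2; apply X2→X5 and equate their X5 entries. Rows 2 and 3 agree on X5; apply X5→X3 and equate their X3 entries. No row becomes fully distinguished — the join is lossy.
Dependency preservation: the restricted closure of {X5} across the fragments never reaches {X3}, so X5 → X3 cannot be enforced without a join — not preserved.

lossy and not dependency-preserving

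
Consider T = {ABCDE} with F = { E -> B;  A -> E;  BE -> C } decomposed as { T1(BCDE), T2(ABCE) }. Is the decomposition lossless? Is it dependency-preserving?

Lossless test: (BCE)⁺ = {BCE}, which is a superkey of neither fragment — lossy.
Dependency preservation: every FD's attributes lie within a single fragment, so each can be enforced locally — preserved.

lossy but dependency-preserving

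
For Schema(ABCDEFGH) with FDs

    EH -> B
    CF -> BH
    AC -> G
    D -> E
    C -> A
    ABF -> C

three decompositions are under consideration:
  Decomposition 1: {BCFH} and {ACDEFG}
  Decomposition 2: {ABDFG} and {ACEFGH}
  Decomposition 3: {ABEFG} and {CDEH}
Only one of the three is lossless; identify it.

Decomposition 1

Decomposition 1: common = {CF}, closure = {ABCFGH} → lossless.
Decomposition 2: common = {AFG}, closure = {AFG} → lossy.
Decomposition 3: common = {E}, closure = {E} → lossy.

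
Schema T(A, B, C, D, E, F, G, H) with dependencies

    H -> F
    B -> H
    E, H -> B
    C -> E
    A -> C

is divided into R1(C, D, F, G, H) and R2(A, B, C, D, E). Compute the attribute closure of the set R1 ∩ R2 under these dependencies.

C, D, E

R1 ∩ R2 = {C, D}.
C → E applies, adding E
Closure: {C, D, E}.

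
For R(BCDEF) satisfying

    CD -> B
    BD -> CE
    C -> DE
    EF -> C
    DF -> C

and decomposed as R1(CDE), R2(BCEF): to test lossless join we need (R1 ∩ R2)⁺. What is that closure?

R1 ∩ R2 = {CE}.
C → DE applies, adding D
CD → B applies, adding B
Closure: {BCDE}.

BCDE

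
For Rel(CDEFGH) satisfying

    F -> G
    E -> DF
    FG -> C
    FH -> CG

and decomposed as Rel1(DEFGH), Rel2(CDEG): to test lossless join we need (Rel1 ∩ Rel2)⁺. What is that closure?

CDEFG

Rel1 ∩ Rel2 = {DEG}.
E → DF applies, adding F
FG → C applies, adding C
Closure: {CDEFG}.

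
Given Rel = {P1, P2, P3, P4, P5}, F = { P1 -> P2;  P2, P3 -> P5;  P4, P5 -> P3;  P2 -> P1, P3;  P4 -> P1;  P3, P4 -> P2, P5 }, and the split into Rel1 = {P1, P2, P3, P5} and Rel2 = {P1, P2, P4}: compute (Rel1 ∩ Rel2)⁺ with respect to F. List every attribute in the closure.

Rel1 ∩ Rel2 = {P1, P2}.
P2 → P1, P3 applies, adding P3
P2, P3 → P5 applies, adding P5
Closure: {P1, P2, P3, P5}.

P1, P2, P3, P5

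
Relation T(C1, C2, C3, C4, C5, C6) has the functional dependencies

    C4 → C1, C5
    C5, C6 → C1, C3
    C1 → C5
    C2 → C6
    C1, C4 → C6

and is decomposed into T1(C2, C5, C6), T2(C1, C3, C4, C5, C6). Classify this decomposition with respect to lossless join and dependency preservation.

lossy but dependency-preserving

Lossless test: (C5, C6)⁺ = {C1, C3, C5, C6}, which is a superkey of neither fragment — lossy.
Dependency preservation: every FD's attributes lie within a single fragment, so each can be enforced locally — preserved.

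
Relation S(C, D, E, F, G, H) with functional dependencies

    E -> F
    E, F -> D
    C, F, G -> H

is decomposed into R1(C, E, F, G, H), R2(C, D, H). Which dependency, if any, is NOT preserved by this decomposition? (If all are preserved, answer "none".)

Check E, F → D: no single fragment contains all of {D, E, F}, and the restricted closure of {E, F} across the fragments never reaches {D}.
E → F is preserved.
C, F, G → H is preserved.

E, F -> D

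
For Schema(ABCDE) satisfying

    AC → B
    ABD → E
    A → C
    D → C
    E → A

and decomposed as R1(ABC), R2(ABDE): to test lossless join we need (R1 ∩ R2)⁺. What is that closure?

R1 ∩ R2 = {AB}.
A → C applies, adding C
Closure: {ABC}.

ABC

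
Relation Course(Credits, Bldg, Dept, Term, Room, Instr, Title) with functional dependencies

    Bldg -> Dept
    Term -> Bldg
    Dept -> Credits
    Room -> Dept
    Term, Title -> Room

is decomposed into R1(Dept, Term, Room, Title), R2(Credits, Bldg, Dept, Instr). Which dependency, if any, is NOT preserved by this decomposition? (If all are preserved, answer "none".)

Check Term → Bldg: no single fragment contains all of {Bldg, Term}, and the restricted closure of {Term} across the fragments never reaches {Bldg}.
Bldg → Dept is preserved.
Dept → Credits is preserved.
Room → Dept is preserved.
Term, Title → Room is preserved.

Term -> Bldg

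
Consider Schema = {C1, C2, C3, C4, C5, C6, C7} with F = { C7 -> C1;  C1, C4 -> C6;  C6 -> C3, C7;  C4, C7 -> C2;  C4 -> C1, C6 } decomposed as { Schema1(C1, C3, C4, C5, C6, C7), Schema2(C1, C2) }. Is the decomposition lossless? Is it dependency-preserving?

Lossless test: (C1)⁺ = {C1}, which is a superkey of neither fragment — lossy.
Dependency preservation: the restricted closure of {C4, C7} across the fragments never reaches {C2}, so C4, C7 → C2 cannot be enforced without a join — not preserved.

lossy and not dependency-preserving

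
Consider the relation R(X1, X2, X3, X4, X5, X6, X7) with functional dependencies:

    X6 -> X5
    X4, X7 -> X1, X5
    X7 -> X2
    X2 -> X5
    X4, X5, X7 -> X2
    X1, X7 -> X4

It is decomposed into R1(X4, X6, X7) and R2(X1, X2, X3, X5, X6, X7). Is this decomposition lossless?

No

Common attributes: R1 ∩ R2 = {X6, X7}.
Closure of {X6, X7}: X6 → X5 applies, adding X5; X7 → X2 applies, adding X2. So (X6, X7)⁺ = {X2, X5, X6, X7}.
The closure contains neither all of R1 = {X4, X6, X7} nor all of R2 = {X1, X2, X3, X5, X6, X7}, so the common attributes are not a superkey of either fragment. The join is lossy.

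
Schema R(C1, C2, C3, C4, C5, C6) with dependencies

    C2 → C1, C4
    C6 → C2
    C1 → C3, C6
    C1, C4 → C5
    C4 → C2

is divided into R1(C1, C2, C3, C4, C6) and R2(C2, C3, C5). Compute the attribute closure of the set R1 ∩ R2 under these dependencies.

C1, C2, C3, C4, C5, C6

R1 ∩ R2 = {C2, C3}.
C2 → C1, C4 applies, adding C1, C4
C1 → C3, C6 applies, adding C6
C1, C4 → C5 applies, adding C5
Closure: {C1, C2, C3, C4, C5, C6}.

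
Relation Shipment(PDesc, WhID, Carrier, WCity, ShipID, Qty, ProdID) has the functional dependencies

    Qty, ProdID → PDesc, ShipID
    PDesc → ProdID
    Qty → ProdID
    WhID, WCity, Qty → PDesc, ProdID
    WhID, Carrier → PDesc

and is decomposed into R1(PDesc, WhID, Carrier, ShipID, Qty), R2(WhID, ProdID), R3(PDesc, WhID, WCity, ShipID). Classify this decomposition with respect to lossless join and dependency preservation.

lossy and not dependency-preserving

Lossless test (chase): Rows 1 and 3 agree on PDesc; apply PDesc→ProdID and equate their ProdID entries. No row becomes fully distinguished — the join is lossy.
Dependency preservation: the restricted closure of {PDesc} across the fragments never reaches {ProdID}, so PDesc → ProdID cannot be enforced without a join — not preserved.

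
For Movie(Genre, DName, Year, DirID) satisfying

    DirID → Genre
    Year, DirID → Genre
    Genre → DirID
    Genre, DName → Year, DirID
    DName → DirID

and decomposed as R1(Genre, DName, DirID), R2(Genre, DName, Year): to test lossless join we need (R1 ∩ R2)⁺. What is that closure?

Genre, DName, Year, DirID

R1 ∩ R2 = {Genre, DName}.
Genre → DirID applies, adding DirID
Genre, DName → Year, DirID applies, adding Year
Closure: {Genre, DName, Year, DirID}.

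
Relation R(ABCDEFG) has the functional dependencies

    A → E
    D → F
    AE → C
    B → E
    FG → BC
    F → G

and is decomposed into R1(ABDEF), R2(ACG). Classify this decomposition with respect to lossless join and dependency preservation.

Lossless test: (A)⁺ = {ACE}, which is a superkey of neither fragment — lossy.
Dependency preservation: the restricted closure of {FG} across the fragments never reaches {BC}, so FG → BC cannot be enforced without a join — not preserved.

lossy and not dependency-preserving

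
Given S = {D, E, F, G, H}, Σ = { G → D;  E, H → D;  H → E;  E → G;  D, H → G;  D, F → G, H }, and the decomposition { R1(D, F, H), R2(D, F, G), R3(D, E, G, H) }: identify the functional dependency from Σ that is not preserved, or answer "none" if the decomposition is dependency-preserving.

none

G → D lies within R2.
E, H → D lies within R3.
H → E lies within R3.
E → G lies within R3.
D, H → G lies within R3.
D, F → G, H: restricted closure across fragments reaches G, H.
Every dependency is enforceable on the fragments, so the decomposition is dependency-preserving.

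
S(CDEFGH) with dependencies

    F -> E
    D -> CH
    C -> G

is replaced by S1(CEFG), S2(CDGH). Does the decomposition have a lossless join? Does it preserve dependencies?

Lossless test: (CG)⁺ = {CG}, which is a superkey of neither fragment — lossy.
Dependency preservation: every FD's attributes lie within a single fragment, so each can be enforced locally — preserved.

lossy but dependency-preserving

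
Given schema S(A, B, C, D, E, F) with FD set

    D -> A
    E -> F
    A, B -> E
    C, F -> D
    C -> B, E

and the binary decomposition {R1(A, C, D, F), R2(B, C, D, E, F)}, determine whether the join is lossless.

Common attributes: R1 ∩ R2 = {C, D, F}.
Closure of {C, D, F}: D → A applies, adding A; C → B, E applies, adding B, E. So (C, D, F)⁺ = {A, B, C, D, E, F}.
This closure contains every attribute of R1, so R1 ∩ R2 → R1. The join is lossless.

Yes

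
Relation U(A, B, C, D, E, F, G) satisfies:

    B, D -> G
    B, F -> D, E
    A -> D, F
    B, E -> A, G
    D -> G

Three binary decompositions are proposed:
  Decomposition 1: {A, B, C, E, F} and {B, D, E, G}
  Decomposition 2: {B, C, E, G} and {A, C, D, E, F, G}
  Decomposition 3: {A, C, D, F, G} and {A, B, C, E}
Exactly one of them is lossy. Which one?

Decomposition 1: common = {B, E}, closure = {A, B, D, E, F, G} → lossless.
Decomposition 2: common = {C, E, G}, closure = {C, E, G} → lossy.
Decomposition 3: common = {A, C}, closure = {A, C, D, F, G} → lossless.

Decomposition 2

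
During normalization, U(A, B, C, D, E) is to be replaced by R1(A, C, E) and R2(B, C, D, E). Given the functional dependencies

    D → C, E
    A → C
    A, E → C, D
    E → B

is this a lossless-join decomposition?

No

Common attributes: R1 ∩ R2 = {C, E}.
Closure of {C, E}: E → B applies, adding B. So (C, E)⁺ = {B, C, E}.
The closure contains neither all of R1 = {A, C, E} nor all of R2 = {B, C, D, E}, so the common attributes are not a superkey of either fragment. The join is lossy.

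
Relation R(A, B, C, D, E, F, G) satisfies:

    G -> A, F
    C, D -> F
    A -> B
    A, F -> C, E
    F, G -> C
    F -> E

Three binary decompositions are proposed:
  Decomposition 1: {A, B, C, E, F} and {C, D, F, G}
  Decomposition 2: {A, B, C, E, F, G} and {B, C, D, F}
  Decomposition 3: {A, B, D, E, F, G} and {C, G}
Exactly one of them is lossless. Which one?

Decomposition 1: common = {C, F}, closure = {C, E, F} → lossy.
Decomposition 2: common = {B, C, F}, closure = {B, C, E, F} → lossy.
Decomposition 3: common = {G}, closure = {A, B, C, E, F, G} → lossless.

Decomposition 3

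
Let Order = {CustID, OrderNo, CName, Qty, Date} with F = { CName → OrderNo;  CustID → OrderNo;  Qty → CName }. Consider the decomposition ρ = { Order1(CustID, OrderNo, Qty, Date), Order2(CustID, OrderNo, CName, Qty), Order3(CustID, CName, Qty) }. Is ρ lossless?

Chase test. Columns are CustID, OrderNo, CName, Qty, Date; row i has aⱼ where attribute j ∈ Orderi, else bᵢⱼ.
Initial tableau (one row per fragment):
  row 1: a1 a2 b13 a4 a5
  row 2: a1 a2 a3 a4 b25
  row 3: a1 b32 a3 a4 b35
Rows 2 and 3 agree on CName; apply CName→OrderNo and equate their OrderNo entries.
Rows 1 and 2 agree on Qty; apply Qty→CName and equate their CName entries.
Row 1 is now all distinguished symbols — the join is lossless.

Yes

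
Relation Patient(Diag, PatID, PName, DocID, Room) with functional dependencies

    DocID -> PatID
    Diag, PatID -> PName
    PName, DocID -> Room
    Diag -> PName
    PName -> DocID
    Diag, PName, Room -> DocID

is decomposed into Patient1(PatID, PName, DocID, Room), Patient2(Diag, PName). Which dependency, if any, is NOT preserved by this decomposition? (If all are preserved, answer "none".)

none

DocID → PatID lies within Patient1.
Diag, PatID → PName: restricted closure across fragments reaches PName.
PName, DocID → Room lies within Patient1.
Diag → PName lies within Patient2.
PName → DocID lies within Patient1.
Diag, PName, Room → DocID: restricted closure across fragments reaches DocID.
Every dependency is enforceable on the fragments, so the decomposition is dependency-preserving.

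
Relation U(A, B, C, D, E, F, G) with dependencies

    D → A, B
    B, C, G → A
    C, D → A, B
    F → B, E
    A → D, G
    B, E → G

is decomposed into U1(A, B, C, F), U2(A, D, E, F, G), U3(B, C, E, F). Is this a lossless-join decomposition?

Yes

Chase test. Columns are A, B, C, D, E, F, G; row i has aⱼ where attribute j ∈ Ui, else bᵢⱼ.
Initial tableau (one row per fragment):
  row 1: a1 a2 a3 b14 b15 a6 b17
  row 2: a1 b22 b23 a4 a5 a6 a7
  row 3: b31 a2 a3 b34 a5 a6 b37
Rows 1 and 2 agree on F; apply F→B, E and equate their B, E entries.
Rows 1 and 2 agree on A; apply A→D, G and equate their D, G entries.
Rows 1 and 3 agree on B, E; apply B, E→G and equate their G entries.
Rows 1 and 3 agree on B, C, G; apply B, C, G→A and equate their A entries.
Rows 1 and 3 agree on A; apply A→D, G and equate their D, G entries.
Row 1 is now all distinguished symbols — the join is lossless.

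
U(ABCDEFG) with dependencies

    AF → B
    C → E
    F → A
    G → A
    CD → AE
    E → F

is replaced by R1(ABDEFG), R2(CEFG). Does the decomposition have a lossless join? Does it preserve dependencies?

Lossless test: (EFG)⁺ = {ABEFG}, which is a superkey of neither fragment — lossy.
Dependency preservation: CD → AE is not contained in any single fragment, but the restricted closure of its left-hand side across the fragments still reaches the right-hand side; the remaining FDs each lie inside some fragment. All dependencies are preserved.

lossy but dependency-preserving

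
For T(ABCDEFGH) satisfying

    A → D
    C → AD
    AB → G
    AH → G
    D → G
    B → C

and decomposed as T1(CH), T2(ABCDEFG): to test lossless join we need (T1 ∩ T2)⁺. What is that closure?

T1 ∩ T2 = {C}.
C → AD applies, adding AD
D → G applies, adding G
Closure: {ACDG}.

ACDG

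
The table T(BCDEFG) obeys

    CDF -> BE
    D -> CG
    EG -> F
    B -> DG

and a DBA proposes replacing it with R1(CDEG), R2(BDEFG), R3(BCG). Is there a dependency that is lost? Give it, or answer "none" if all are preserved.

CDF → BE: restricted closure across fragments reaches BE.
D → CG lies within R1.
EG → F lies within R2.
B → DG lies within R2.
Every dependency is enforceable on the fragments, so the decomposition is dependency-preserving.

none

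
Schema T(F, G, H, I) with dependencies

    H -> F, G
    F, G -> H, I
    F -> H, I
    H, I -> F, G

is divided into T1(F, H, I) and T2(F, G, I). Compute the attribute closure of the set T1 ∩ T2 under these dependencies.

F, G, H, I

T1 ∩ T2 = {F, I}.
F → H, I applies, adding H
H, I → F, G applies, adding G
Closure: {F, G, H, I}.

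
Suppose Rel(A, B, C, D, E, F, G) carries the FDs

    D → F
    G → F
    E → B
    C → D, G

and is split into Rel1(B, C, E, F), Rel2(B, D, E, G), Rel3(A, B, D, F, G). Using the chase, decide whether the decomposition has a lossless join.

Chase test. Columns are A, B, C, D, E, F, G; row i has aⱼ where attribute j ∈ Reli, else bᵢⱼ.
Initial tableau (one row per fragment):
  row 1: b11 a2 a3 b14 a5 a6 b17
  row 2: b21 a2 b23 a4 a5 b26 a7
  row 3: a1 a2 b33 a4 b35 a6 a7
Rows 2 and 3 agree on D; apply D→F and equate their F entries.
No row becomes fully distinguished — the join is lossy.

No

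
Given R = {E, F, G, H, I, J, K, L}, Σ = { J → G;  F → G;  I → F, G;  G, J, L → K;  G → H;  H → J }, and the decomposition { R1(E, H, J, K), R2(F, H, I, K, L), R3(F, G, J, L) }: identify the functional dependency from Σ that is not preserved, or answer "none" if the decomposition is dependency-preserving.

J → G lies within R3.
F → G lies within R3.
I → F, G: restricted closure across fragments reaches F, G.
G, J, L → K: restricted closure across fragments reaches K.
G → H: restricted closure across fragments reaches H.
H → J lies within R1.
Every dependency is enforceable on the fragments, so the decomposition is dependency-preserving.

none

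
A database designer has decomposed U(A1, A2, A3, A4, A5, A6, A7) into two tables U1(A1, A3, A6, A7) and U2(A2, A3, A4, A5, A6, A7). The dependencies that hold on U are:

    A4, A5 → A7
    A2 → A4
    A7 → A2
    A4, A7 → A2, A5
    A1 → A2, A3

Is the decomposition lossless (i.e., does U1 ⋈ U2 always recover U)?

Yes

Common attributes: U1 ∩ U2 = {A3, A6, A7}.
Closure of {A3, A6, A7}: A7 → A2 applies, adding A2; A2 → A4 applies, adding A4; A4, A7 → A2, A5 applies, adding A5. So (A3, A6, A7)⁺ = {A2, A3, A4, A5, A6, A7}.
This closure contains every attribute of U2, so U1 ∩ U2 → U2. The join is lossless.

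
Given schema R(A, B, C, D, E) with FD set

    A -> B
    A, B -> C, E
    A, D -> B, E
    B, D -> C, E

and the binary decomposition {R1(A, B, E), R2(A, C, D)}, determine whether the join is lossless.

Common attributes: R1 ∩ R2 = {A}.
Closure of {A}: A → B applies, adding B; A, B → C, E applies, adding C, E. So (A)⁺ = {A, B, C, E}.
This closure contains every attribute of R1, so R1 ∩ R2 → R1. The join is lossless.

Yes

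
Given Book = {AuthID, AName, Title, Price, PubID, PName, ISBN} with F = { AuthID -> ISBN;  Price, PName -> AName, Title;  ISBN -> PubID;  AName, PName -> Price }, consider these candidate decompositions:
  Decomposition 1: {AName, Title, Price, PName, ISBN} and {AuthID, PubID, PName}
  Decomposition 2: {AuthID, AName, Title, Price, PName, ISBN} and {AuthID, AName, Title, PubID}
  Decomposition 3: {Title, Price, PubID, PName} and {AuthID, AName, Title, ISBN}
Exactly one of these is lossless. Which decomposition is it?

Decomposition 1: common = {PName}, closure = {PName} → lossy.
Decomposition 2: common = {AuthID, AName, Title}, closure = {AuthID, AName, Title, PubID, ISBN} → lossless.
Decomposition 3: common = {Title}, closure = {Title} → lossy.

Decomposition 2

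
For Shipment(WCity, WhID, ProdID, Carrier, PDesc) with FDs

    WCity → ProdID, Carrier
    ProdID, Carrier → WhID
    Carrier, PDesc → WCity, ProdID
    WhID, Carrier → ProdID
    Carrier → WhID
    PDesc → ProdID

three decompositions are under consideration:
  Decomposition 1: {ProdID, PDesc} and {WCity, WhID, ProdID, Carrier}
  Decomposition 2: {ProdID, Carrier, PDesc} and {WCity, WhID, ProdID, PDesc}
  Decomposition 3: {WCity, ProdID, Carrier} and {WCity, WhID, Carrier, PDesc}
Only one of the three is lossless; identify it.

Decomposition 1: common = {ProdID}, closure = {ProdID} → lossy.
Decomposition 2: common = {ProdID, PDesc}, closure = {ProdID, PDesc} → lossy.
Decomposition 3: common = {WCity, Carrier}, closure = {WCity, WhID, ProdID, Carrier} → lossless.

Decomposition 3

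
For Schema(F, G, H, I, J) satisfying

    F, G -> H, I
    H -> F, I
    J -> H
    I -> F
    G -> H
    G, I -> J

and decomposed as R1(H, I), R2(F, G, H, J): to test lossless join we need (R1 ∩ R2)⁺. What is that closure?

F, H, I

R1 ∩ R2 = {H}.
H → F, I applies, adding F, I
Closure: {F, H, I}.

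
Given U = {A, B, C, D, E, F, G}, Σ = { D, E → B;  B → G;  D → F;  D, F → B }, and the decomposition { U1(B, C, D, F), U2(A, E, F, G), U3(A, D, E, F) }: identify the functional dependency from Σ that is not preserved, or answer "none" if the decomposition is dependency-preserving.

Check B → G: no single fragment contains all of {B, G}, and the restricted closure of {B} across the fragments never reaches {G}.
D, E → B is preserved.
D → F is preserved.
D, F → B is preserved.

B → G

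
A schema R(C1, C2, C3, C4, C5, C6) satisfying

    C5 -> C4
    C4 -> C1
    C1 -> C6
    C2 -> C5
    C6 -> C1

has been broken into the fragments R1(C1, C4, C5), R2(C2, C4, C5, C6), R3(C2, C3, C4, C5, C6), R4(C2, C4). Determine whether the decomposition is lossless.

Yes

Chase test. Columns are C1, C2, C3, C4, C5, C6; row i has aⱼ where attribute j ∈ Ri, else bᵢⱼ.
Initial tableau (one row per fragment):
  row 1: a1 b12 b13 a4 a5 b16
  row 2: b21 a2 b23 a4 a5 a6
  row 3: b31 a2 a3 a4 a5 a6
  row 4: b41 a2 b43 a4 b45 b46
Rows 1 and 2 agree on C4; apply C4→C1 and equate their C1 entries.
Rows 1 and 3 agree on C4; apply C4→C1 and equate their C1 entries.
Rows 1 and 4 agree on C4; apply C4→C1 and equate their C1 entries.
Rows 1 and 2 agree on C1; apply C1→C6 and equate their C6 entries.
Rows 1 and 4 agree on C1; apply C1→C6 and equate their C6 entries.
Rows 2 and 4 agree on C2; apply C2→C5 and equate their C5 entries.
Row 3 is now all distinguished symbols — the join is lossless.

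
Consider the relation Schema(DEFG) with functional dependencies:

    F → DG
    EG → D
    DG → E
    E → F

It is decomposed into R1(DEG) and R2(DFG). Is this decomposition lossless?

Common attributes: R1 ∩ R2 = {DG}.
Closure of {DG}: DG → E applies, adding E; E → F applies, adding F. So (DG)⁺ = {DEFG}.
This closure contains every attribute of R1, so R1 ∩ R2 → R1. The join is lossless.

Yes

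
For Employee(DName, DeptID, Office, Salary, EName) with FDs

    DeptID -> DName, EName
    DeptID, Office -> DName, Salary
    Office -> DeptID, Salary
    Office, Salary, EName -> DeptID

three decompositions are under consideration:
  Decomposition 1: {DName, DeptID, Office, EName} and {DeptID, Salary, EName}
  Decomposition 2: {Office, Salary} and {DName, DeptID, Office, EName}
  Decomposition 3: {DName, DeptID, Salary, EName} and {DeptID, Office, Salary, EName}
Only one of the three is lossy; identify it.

Decomposition 1: common = {DeptID, EName}, closure = {DName, DeptID, EName} → lossy.
Decomposition 2: common = {Office}, closure = {DName, DeptID, Office, Salary, EName} → lossless.
Decomposition 3: common = {DeptID, Salary, EName}, closure = {DName, DeptID, Salary, EName} → lossless.

Decomposition 1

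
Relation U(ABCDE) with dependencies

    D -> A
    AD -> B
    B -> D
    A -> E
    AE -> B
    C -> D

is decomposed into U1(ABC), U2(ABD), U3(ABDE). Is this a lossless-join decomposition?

Chase test. Columns are ABCDE; row i has aⱼ where attribute j ∈ Ui, else bᵢⱼ.
Initial tableau (one row per fragment):
  row 1: a1 a2 a3 b14 b15
  row 2: a1 a2 b23 a4 b25
  row 3: a1 a2 b33 a4 a5
Rows 1 and 2 agree on B; apply B→D and equate their D entries.
Rows 1 and 2 agree on A; apply A→E and equate their E entries.
Rows 1 and 3 agree on A; apply A→E and equate their E entries.
Row 1 is now all distinguished symbols — the join is lossless.

Yes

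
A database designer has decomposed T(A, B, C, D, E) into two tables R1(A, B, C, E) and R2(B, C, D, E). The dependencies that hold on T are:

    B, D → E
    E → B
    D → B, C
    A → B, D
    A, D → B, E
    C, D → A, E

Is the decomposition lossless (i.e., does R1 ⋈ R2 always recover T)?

No

Common attributes: R1 ∩ R2 = {B, C, E}.
No dependency enlarges {B, C, E}, so (B, C, E)⁺ = {B, C, E}.
The closure contains neither all of R1 = {A, B, C, E} nor all of R2 = {B, C, D, E}, so the common attributes are not a superkey of either fragment. The join is lossy.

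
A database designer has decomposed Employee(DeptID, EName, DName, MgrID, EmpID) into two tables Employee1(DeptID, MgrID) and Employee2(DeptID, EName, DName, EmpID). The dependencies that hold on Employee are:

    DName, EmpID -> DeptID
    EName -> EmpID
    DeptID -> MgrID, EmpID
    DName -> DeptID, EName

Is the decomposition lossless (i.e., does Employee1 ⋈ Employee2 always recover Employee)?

Yes

Common attributes: Employee1 ∩ Employee2 = {DeptID}.
Closure of {DeptID}: DeptID → MgrID, EmpID applies, adding MgrID, EmpID. So (DeptID)⁺ = {DeptID, MgrID, EmpID}.
This closure contains every attribute of Employee1, so Employee1 ∩ Employee2 → Employee1. The join is lossless.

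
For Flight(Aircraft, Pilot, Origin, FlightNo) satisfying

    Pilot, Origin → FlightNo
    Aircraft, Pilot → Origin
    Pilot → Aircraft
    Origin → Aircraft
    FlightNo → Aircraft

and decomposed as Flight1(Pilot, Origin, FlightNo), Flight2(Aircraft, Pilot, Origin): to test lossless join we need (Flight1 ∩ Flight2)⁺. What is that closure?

Aircraft, Pilot, Origin, FlightNo

Flight1 ∩ Flight2 = {Pilot, Origin}.
Pilot, Origin → FlightNo applies, adding FlightNo
Pilot → Aircraft applies, adding Aircraft
Closure: {Aircraft, Pilot, Origin, FlightNo}.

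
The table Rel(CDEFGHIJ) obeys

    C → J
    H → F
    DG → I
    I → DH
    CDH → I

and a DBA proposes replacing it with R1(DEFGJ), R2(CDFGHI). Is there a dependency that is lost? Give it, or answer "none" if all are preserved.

C → J

Check C → J: no single fragment contains all of {CJ}, and the restricted closure of {C} across the fragments never reaches {J}.
H → F is preserved.
DG → I is preserved.
I → DH is preserved.
CDH → I is preserved.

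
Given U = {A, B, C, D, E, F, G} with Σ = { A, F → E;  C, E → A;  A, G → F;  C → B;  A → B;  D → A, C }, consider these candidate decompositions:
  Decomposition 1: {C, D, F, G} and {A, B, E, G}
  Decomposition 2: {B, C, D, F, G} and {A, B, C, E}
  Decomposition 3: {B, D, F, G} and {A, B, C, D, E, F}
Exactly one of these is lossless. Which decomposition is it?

Decomposition 3

Decomposition 1: common = {G}, closure = {G} → lossy.
Decomposition 2: common = {B, C}, closure = {B, C} → lossy.
Decomposition 3: common = {B, D, F}, closure = {A, B, C, D, E, F} → lossless.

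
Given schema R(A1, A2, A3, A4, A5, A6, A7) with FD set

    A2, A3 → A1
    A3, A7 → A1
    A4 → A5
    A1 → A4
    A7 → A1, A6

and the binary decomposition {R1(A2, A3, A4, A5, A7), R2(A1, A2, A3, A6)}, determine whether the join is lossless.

Common attributes: R1 ∩ R2 = {A2, A3}.
Closure of {A2, A3}: A2, A3 → A1 applies, adding A1; A1 → A4 applies, adding A4; A4 → A5 applies, adding A5. So (A2, A3)⁺ = {A1, A2, A3, A4, A5}.
The closure contains neither all of R1 = {A2, A3, A4, A5, A7} nor all of R2 = {A1, A2, A3, A6}, so the common attributes are not a superkey of either fragment. The join is lossy.

No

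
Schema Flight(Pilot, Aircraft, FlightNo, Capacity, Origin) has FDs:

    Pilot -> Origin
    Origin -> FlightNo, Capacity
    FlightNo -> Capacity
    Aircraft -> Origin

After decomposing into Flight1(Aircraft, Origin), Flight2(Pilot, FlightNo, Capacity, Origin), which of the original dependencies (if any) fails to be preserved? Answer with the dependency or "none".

Pilot → Origin lies within Flight2.
Origin → FlightNo, Capacity lies within Flight2.
FlightNo → Capacity lies within Flight2.
Aircraft → Origin lies within Flight1.
Every dependency is enforceable on the fragments, so the decomposition is dependency-preserving.

none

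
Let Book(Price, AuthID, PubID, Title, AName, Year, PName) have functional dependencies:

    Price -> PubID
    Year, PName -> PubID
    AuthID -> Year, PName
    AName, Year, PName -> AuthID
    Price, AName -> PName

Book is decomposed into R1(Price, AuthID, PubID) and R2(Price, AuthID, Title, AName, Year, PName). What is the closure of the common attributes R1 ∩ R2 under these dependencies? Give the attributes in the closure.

Price, AuthID, PubID, Year, PName

R1 ∩ R2 = {Price, AuthID}.
Price → PubID applies, adding PubID
AuthID → Year, PName applies, adding Year, PName
Closure: {Price, AuthID, PubID, Year, PName}.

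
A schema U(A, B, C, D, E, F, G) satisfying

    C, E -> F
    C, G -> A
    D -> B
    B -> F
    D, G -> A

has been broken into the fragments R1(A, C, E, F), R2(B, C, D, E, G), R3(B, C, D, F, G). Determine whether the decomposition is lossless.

No

Chase test. Columns are A, B, C, D, E, F, G; row i has aⱼ where attribute j ∈ Ri, else bᵢⱼ.
Initial tableau (one row per fragment):
  row 1: a1 b12 a3 b14 a5 a6 b17
  row 2: b21 a2 a3 a4 a5 b26 a7
  row 3: b31 a2 a3 a4 b35 a6 a7
Rows 1 and 2 agree on C, E; apply C, E→F and equate their F entries.
Rows 2 and 3 agree on C, G; apply C, G→A and equate their A entries.
No row becomes fully distinguished — the join is lossy.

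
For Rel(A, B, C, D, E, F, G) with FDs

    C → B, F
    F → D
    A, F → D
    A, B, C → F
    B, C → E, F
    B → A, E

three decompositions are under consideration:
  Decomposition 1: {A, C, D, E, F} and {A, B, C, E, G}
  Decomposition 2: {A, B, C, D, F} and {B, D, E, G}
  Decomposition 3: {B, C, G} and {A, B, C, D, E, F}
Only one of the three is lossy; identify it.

Decomposition 1: common = {A, C, E}, closure = {A, B, C, D, E, F} → lossless.
Decomposition 2: common = {B, D}, closure = {A, B, D, E} → lossy.
Decomposition 3: common = {B, C}, closure = {A, B, C, D, E, F} → lossless.

Decomposition 2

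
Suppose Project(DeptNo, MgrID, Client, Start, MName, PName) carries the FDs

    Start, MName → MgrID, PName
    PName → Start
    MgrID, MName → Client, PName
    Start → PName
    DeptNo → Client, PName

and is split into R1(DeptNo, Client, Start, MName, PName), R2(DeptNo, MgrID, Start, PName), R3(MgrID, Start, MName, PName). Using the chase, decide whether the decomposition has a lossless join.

Chase test. Columns are DeptNo, MgrID, Client, Start, MName, PName; row i has aⱼ where attribute j ∈ Ri, else bᵢⱼ.
Initial tableau (one row per fragment):
  row 1: a1 b12 a3 a4 a5 a6
  row 2: a1 a2 b23 a4 b25 a6
  row 3: b31 a2 b33 a4 a5 a6
Rows 1 and 3 agree on Start, MName; apply Start, MName→MgrID, PName and equate their MgrID, PName entries.
Rows 1 and 3 agree on MgrID, MName; apply MgrID, MName→Client, PName and equate their Client, PName entries.
Rows 1 and 2 agree on DeptNo; apply DeptNo→Client, PName and equate their Client, PName entries.
Row 1 is now all distinguished symbols — the join is lossless.

Yes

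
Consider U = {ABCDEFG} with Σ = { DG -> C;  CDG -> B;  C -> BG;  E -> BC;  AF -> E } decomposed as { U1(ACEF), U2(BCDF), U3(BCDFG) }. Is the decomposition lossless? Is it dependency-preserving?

Lossless test (chase): Rows 1 and 2 agree on C; apply C→BG and equate their BG entries. Rows 1 and 3 agree on C; apply C→BG and equate their BG entries. No row becomes fully distinguished — the join is lossy.
Dependency preservation: E → BC is not contained in any single fragment, but the restricted closure of its left-hand side across the fragments still reaches the right-hand side; the remaining FDs each lie inside some fragment. All dependencies are preserved.

lossy but dependency-preserving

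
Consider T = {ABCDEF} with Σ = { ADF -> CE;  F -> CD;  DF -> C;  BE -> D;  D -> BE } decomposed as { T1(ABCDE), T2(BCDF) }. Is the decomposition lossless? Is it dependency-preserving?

lossy but dependency-preserving

Lossless test: (BCD)⁺ = {BCDE}, which is a superkey of neither fragment — lossy.
Dependency preservation: ADF → CE is not contained in any single fragment, but the restricted closure of its left-hand side across the fragments still reaches the right-hand side; the remaining FDs each lie inside some fragment. All dependencies are preserved.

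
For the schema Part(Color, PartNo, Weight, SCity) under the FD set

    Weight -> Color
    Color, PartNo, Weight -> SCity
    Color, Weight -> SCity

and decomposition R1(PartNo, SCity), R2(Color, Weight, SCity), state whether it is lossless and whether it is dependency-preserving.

Lossless test: (SCity)⁺ = {SCity}, which is a superkey of neither fragment — lossy.
Dependency preservation: Color, PartNo, Weight → SCity is not contained in any single fragment, but the restricted closure of its left-hand side across the fragments still reaches the right-hand side; the remaining FDs each lie inside some fragment. All dependencies are preserved.

lossy but dependency-preserving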